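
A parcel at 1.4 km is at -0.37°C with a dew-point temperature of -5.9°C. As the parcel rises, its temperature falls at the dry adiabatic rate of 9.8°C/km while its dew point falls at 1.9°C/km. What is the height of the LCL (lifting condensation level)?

2.1 km

T and T_d converge at 9.8 − 1.9 = 7.9°C per km
Height above start = (-0.37 − (-5.9)) / 7.9 = 0.7 km
LCL altitude = 1400 m + 700 m = 2100 m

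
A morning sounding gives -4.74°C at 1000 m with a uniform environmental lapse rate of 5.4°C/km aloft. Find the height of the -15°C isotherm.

2900 m

Height above start = (-4.74 − (-15)) / 5.4 = 1.9 km
Altitude = 1000 m + 1900 m = 2900 m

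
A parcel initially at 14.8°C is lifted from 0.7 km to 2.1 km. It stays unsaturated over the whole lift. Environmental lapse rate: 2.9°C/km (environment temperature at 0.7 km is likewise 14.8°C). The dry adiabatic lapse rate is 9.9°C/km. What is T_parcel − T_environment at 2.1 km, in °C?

Parcel:
  700–2100 m, dry: Δz = 1.4 km ⇒ ΔT = -13.86°C; T = 0.94°C
Environment:
  700–2100 m, environment: Δz = 1.4 km ⇒ ΔT = -4.06°C; T = 10.74°C
T_parcel − T_env = 0.94 − 10.74 = -9.8°C

-9.8°C (parcel cooler than environment)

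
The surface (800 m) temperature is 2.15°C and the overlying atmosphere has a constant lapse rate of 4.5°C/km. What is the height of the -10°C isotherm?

Height above start = (2.15 − (-10)) / 4.5 = 2.7 km
Altitude = 800 m + 2700 m = 3500 m

3500 m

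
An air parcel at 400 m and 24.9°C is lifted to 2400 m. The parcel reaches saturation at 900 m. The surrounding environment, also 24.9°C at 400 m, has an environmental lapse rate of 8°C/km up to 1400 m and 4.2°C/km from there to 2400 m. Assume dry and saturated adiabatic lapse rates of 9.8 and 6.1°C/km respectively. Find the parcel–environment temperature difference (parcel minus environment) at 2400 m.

Parcel:
  400–900 m, dry: Δz = 0.5 km ⇒ ΔT = -4.9°C; T = 20°C
  900–2400 m, saturated: Δz = 1.5 km ⇒ ΔT = -9.15°C; T = 10.85°C
Environment:
  400–1400 m, environment, lower layer: Δz = 1 km ⇒ ΔT = -8°C; T = 16.9°C
  1400–2400 m, environment, upper layer: Δz = 1 km ⇒ ΔT = -4.2°C; T = 12.7°C
T_parcel − T_env = 10.85 − 12.7 = -1.85°C

-1.85°C (parcel cooler than environment)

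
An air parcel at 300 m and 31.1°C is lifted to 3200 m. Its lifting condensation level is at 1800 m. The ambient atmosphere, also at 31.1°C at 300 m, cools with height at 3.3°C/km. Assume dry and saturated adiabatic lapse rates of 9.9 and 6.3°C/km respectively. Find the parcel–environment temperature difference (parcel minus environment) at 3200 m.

-14.1°C (parcel cooler than environment)

Parcel:
  From 300 m to 1800 m (dry): cools by 9.9 × 1.5 = 14.85°C, giving 16.25°C.
  From 1800 m to 3200 m (saturated): cools by 6.3 × 1.4 = 8.82°C, giving 7.43°C.
Environment:
  From 300 m to 3200 m (environment): cools by 3.3 × 2.9 = 9.57°C, giving 21.53°C.
T_parcel − T_env = 7.43 − 21.53 = -14.1°C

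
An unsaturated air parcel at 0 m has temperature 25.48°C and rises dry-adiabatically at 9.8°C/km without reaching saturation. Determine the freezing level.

Height above start = (25.48 − 0) / 9.8 = 2.6 km
Altitude = 0 m + 2600 m = 2600 m

2600 m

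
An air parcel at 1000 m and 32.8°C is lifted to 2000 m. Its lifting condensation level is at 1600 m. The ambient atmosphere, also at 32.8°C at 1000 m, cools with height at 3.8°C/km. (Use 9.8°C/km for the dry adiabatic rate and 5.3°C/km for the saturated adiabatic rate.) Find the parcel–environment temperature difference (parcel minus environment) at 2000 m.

-4.2°C (parcel cooler than environment)

Parcel:
  Dry to 1600 m: -9.8 × 0.6 km = -5.88°C, so T = 26.92°C.
  Saturated to 2000 m: -5.3 × 0.4 km = -2.12°C, so T = 24.8°C.
Environment:
  Environment to 2000 m: -3.8 × 1 km = -3.8°C, so T = 29°C.
T_parcel − T_env = 24.8 − 29 = -4.2°C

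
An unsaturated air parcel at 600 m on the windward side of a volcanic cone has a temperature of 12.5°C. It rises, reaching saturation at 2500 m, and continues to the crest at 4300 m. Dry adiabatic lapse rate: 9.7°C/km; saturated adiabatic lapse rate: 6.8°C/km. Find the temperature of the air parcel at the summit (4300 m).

-18.17°C

600 → 2500 m (dry, 9.7°C/km): ΔT = -9.7 × 1.9 = -18.43°C → T = -5.93°C
2500 → 4300 m (saturated, 6.8°C/km): ΔT = -6.8 × 1.8 = -12.24°C → T = -18.17°C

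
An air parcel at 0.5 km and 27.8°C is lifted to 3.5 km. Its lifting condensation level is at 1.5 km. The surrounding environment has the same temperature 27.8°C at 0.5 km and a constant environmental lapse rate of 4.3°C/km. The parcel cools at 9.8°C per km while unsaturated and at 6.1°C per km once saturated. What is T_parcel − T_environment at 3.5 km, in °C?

-9.1°C (parcel cooler than environment)

Parcel:
  From 500 m to 1500 m (dry): cools by 9.8 × 1 = 9.8°C, giving 18°C.
  From 1500 m to 3500 m (saturated): cools by 6.1 × 2 = 12.2°C, giving 5.8°C.
Environment:
  From 500 m to 3500 m (environment): cools by 4.3 × 3 = 12.9°C, giving 14.9°C.
T_parcel − T_env = 5.8 − 14.9 = -9.1°C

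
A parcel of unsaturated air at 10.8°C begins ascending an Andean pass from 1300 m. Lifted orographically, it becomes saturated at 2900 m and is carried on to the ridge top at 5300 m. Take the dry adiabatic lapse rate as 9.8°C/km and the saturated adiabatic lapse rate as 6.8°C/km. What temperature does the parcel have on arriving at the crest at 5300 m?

-21.2°C

1300 → 2900 m (dry, 9.8°C/km): ΔT = -9.8 × 1.6 = -15.68°C → T = -4.88°C
2900 → 5300 m (saturated, 6.8°C/km): ΔT = -6.8 × 2.4 = -16.32°C → T = -21.2°C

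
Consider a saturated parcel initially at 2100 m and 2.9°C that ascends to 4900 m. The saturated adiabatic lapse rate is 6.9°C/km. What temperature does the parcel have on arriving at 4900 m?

From 2100 m to 4900 m (saturated adiabatic): cools by 6.9 × 2.8 = 19.32°C, giving -16.42°C.

-16.42°C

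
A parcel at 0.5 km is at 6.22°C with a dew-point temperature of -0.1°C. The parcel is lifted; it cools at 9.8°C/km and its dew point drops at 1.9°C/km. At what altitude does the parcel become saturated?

1.3 km

T and T_d converge at 9.8 − 1.9 = 7.9°C per km
Height above start = (6.22 − (-0.1)) / 7.9 = 0.8 km
LCL altitude = 500 m + 800 m = 1300 m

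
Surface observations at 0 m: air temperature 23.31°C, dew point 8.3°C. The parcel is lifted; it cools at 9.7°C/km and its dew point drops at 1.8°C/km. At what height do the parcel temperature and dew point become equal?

1900 m

T and T_d converge at 9.7 − 1.8 = 7.9°C per km
Height above start = (23.31 − 8.3) / 7.9 = 1.9 km
LCL altitude = 0 m + 1900 m = 1900 m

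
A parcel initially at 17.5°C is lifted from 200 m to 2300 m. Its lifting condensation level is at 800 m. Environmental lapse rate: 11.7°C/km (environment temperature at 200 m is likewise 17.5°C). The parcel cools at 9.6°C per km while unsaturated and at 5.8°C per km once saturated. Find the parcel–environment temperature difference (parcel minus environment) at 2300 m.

Parcel:
  200–800 m, dry: Δz = 0.6 km ⇒ ΔT = -5.76°C; T = 11.74°C
  800–2300 m, saturated: Δz = 1.5 km ⇒ ΔT = -8.7°C; T = 3.04°C
Environment:
  200–2300 m, environment: Δz = 2.1 km ⇒ ΔT = -24.57°C; T = -7.07°C
T_parcel − T_env = 3.04 − (-7.07) = +10.11°C

+10.11°C (parcel warmer than environment)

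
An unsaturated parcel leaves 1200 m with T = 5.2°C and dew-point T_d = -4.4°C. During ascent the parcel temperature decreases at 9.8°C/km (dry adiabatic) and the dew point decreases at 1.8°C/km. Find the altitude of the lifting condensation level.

2400 m

T and T_d converge at 9.8 − 1.8 = 8°C per km
Height above start = (5.2 − (-4.4)) / 8 = 1.2 km
LCL altitude = 1200 m + 1200 m = 2400 m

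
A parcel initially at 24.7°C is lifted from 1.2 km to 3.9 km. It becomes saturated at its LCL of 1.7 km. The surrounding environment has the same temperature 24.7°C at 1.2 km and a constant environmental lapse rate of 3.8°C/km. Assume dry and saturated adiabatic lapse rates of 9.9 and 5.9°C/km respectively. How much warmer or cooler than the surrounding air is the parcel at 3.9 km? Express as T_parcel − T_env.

Parcel:
  Dry to 1700 m: -9.9 × 0.5 km = -4.95°C, so T = 19.75°C.
  Saturated to 3900 m: -5.9 × 2.2 km = -12.98°C, so T = 6.77°C.
Environment:
  Environment to 3900 m: -3.8 × 2.7 km = -10.26°C, so T = 14.44°C.
T_parcel − T_env = 6.77 − 14.44 = -7.67°C

-7.67°C (parcel cooler than environment)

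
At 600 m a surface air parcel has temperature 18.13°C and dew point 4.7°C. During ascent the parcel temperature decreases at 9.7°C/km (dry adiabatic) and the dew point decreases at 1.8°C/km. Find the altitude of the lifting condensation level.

T and T_d converge at 9.7 − 1.8 = 7.9°C per km
Height above start = (18.13 − 4.7) / 7.9 = 1.7 km
LCL altitude = 600 m + 1700 m = 2300 m

2300 m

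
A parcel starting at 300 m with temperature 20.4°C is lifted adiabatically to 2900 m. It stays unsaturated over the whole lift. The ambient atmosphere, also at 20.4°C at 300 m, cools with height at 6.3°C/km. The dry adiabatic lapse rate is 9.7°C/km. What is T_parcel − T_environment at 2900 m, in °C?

-8.84°C (parcel cooler than environment)

Parcel:
  Dry to 2900 m: -9.7 × 2.6 km = -25.22°C, so T = -4.82°C.
Environment:
  Environment to 2900 m: -6.3 × 2.6 km = -16.38°C, so T = 4.02°C.
T_parcel − T_env = -4.82 − 4.02 = -8.84°C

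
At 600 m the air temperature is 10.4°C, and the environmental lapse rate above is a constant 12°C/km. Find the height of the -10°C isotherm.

Height above start = (10.4 − (-10)) / 12 = 1.7 km
Altitude = 600 m + 1700 m = 2300 m

2300 m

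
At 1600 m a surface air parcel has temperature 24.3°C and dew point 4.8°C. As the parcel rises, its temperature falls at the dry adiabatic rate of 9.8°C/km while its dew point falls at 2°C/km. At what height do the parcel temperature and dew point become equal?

T and T_d converge at 9.8 − 2 = 7.8°C per km
Height above start = (24.3 − 4.8) / 7.8 = 2.5 km
LCL altitude = 1600 m + 2500 m = 4100 m

4100 m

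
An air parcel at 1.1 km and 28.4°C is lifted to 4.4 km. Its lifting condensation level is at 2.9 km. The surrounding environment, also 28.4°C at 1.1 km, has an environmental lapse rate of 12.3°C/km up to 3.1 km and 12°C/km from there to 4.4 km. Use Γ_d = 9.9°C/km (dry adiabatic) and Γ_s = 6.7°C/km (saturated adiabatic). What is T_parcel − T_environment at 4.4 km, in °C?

+12.33°C (parcel warmer than environment)

Parcel:
  Dry to 2900 m: -9.9 × 1.8 km = -17.82°C, so T = 10.58°C.
  Saturated to 4400 m: -6.7 × 1.5 km = -10.05°C, so T = 0.53°C.
Environment:
  Environment, lower layer to 3100 m: -12.3 × 2 km = -24.6°C, so T = 3.8°C.
  Environment, upper layer to 4400 m: -12 × 1.3 km = -15.6°C, so T = -11.8°C.
T_parcel − T_env = 0.53 − (-11.8) = +12.33°C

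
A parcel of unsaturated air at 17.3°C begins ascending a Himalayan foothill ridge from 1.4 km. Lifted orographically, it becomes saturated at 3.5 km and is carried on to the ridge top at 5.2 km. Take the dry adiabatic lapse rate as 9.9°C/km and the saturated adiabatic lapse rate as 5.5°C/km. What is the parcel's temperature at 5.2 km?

-12.84°C

From 1400 m to 3500 m (dry): cools by 9.9 × 2.1 = 20.79°C, giving -3.49°C.
From 3500 m to 5200 m (saturated): cools by 5.5 × 1.7 = 9.35°C, giving -12.84°C.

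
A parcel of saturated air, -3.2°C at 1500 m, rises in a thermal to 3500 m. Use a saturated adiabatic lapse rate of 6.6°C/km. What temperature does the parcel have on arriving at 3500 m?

-16.4°C

1500 → 3500 m (saturated adiabatic, 6.6°C/km): ΔT = -6.6 × 2 = -13.2°C → T = -16.4°C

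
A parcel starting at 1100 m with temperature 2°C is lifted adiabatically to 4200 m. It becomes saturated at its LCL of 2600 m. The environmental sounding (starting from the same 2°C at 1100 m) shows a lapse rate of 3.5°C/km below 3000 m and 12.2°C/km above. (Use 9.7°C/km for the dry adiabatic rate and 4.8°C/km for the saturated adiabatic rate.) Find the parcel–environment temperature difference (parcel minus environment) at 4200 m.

-0.94°C (parcel cooler than environment)

Parcel:
  1100 → 2600 m (dry, 9.7°C/km): ΔT = -9.7 × 1.5 = -14.55°C → T = -12.55°C
  2600 → 4200 m (saturated, 4.8°C/km): ΔT = -4.8 × 1.6 = -7.68°C → T = -20.23°C
Environment:
  1100 → 3000 m (environment, lower layer, 3.5°C/km): ΔT = -3.5 × 1.9 = -6.65°C → T = -4.65°C
  3000 → 4200 m (environment, upper layer, 12.2°C/km): ΔT = -12.2 × 1.2 = -14.64°C → T = -19.29°C
T_parcel − T_env = -20.23 − (-19.29) = -0.94°C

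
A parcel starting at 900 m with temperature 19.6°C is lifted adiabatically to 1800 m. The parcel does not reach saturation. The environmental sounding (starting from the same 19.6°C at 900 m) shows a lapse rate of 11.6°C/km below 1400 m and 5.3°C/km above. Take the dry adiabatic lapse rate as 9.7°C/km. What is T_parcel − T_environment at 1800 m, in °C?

-0.81°C (parcel cooler than environment)

Parcel:
  Dry to 1800 m: -9.7 × 0.9 km = -8.73°C, so T = 10.87°C.
Environment:
  Environment, lower layer to 1400 m: -11.6 × 0.5 km = -5.8°C, so T = 13.8°C.
  Environment, upper layer to 1800 m: -5.3 × 0.4 km = -2.12°C, so T = 11.68°C.
T_parcel − T_env = 10.87 − 11.68 = -0.81°C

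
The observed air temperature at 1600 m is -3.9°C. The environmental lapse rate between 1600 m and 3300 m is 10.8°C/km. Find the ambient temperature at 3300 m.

From 1600 m to 3300 m (environmental): cools by 10.8 × 1.7 = 18.36°C, giving -22.26°C.

-22.26°C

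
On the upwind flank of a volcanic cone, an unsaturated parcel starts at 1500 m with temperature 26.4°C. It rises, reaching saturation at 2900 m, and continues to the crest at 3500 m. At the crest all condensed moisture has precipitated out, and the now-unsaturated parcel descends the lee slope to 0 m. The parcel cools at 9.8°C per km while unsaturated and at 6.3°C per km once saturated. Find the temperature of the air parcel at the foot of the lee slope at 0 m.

1500 → 2900 m (dry, 9.8°C/km): ΔT = -9.8 × 1.4 = -13.72°C → T = 12.68°C
2900 → 3500 m (saturated, 6.3°C/km): ΔT = -6.3 × 0.6 = -3.78°C → T = 8.9°C
3500 → 0 m (dry descent, 9.8°C/km): ΔT = +9.8 × 3.5 = +34.3°C → T = 43.2°C

43.2°C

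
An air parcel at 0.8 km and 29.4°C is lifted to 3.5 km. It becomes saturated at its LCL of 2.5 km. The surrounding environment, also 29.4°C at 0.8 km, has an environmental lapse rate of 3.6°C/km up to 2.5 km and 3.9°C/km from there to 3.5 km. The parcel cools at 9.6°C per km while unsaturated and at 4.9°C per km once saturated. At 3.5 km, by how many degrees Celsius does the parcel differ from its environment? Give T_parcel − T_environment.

Parcel:
  800 → 2500 m (dry, 9.6°C/km): ΔT = -9.6 × 1.7 = -16.32°C → T = 13.08°C
  2500 → 3500 m (saturated, 4.9°C/km): ΔT = -4.9 × 1 = -4.9°C → T = 8.18°C
Environment:
  800 → 2500 m (environment, lower layer, 3.6°C/km): ΔT = -3.6 × 1.7 = -6.12°C → T = 23.28°C
  2500 → 3500 m (environment, upper layer, 3.9°C/km): ΔT = -3.9 × 1 = -3.9°C → T = 19.38°C
T_parcel − T_env = 8.18 − 19.38 = -11.2°C

-11.2°C (parcel cooler than environment)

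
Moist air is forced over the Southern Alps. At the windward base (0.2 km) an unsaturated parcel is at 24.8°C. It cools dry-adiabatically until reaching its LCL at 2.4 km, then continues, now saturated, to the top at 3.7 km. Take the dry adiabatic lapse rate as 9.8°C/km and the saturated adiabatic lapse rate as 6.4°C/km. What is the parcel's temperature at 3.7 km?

-5.08°C

200–2400 m, dry: Δz = 2.2 km ⇒ ΔT = -21.56°C; T = 3.24°C
2400–3700 m, saturated: Δz = 1.3 km ⇒ ΔT = -8.32°C; T = -5.08°C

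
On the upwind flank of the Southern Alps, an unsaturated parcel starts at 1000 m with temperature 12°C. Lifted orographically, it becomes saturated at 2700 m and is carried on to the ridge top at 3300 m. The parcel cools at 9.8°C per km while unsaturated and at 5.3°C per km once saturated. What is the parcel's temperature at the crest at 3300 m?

1000 → 2700 m (dry, 9.8°C/km): ΔT = -9.8 × 1.7 = -16.66°C → T = -4.66°C
2700 → 3300 m (saturated, 5.3°C/km): ΔT = -5.3 × 0.6 = -3.18°C → T = -7.84°C

-7.84°C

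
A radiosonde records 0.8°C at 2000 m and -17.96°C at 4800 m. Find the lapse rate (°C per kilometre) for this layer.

6.7°C/km

Γ = −ΔT/Δz = (0.8 − (-17.96)) / (4800 − 2000) m
  = 18.76°C / 2.8 km = 6.7°C/km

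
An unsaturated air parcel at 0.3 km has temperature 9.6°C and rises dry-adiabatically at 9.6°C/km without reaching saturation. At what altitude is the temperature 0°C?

1.3 km

Height above start = (9.6 − 0) / 9.6 = 1 km
Altitude = 300 m + 1000 m = 1300 m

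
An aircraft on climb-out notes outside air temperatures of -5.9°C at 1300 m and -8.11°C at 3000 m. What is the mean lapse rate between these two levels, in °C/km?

1.3°C/km

Γ = −ΔT/Δz = (-5.9 − (-8.11)) / (3000 − 1300) m
  = 2.21°C / 1.7 km = 1.3°C/km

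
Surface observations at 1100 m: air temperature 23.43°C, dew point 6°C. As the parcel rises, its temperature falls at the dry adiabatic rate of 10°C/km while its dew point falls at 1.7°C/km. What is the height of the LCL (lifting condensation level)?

T and T_d converge at 10 − 1.7 = 8.3°C per km
Height above start = (23.43 − 6) / 8.3 = 2.1 km
LCL altitude = 1100 m + 2100 m = 3200 m

3200 m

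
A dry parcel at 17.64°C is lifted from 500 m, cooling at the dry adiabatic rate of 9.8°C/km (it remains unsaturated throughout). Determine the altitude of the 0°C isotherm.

Height above start = (17.64 − 0) / 9.8 = 1.8 km
Altitude = 500 m + 1800 m = 2300 m

2300 m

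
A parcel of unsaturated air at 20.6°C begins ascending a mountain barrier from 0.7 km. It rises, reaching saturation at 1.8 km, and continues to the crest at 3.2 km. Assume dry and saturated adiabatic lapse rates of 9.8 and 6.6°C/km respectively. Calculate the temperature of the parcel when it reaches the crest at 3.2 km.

Dry to 1800 m: -9.8 × 1.1 km = -10.78°C, so T = 9.82°C.
Saturated to 3200 m: -6.6 × 1.4 km = -9.24°C, so T = 0.58°C.

0.58°C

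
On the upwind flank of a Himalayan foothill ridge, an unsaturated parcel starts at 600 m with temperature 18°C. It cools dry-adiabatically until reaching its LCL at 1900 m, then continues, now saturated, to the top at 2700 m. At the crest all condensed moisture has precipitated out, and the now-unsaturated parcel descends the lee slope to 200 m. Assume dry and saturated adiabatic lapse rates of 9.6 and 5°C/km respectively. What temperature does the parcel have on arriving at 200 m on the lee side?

25.52°C

600–1900 m, dry: Δz = 1.3 km ⇒ ΔT = -12.48°C; T = 5.52°C
1900–2700 m, saturated: Δz = 0.8 km ⇒ ΔT = -4°C; T = 1.52°C
2700–200 m, dry descent: Δz = 2.5 km ⇒ ΔT = +24°C; T = 25.52°C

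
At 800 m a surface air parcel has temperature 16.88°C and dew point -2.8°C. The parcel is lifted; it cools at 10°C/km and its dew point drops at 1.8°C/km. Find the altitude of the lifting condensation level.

T and T_d converge at 10 − 1.8 = 8.2°C per km
Height above start = (16.88 − (-2.8)) / 8.2 = 2.4 km
LCL altitude = 800 m + 2400 m = 3200 m

3200 m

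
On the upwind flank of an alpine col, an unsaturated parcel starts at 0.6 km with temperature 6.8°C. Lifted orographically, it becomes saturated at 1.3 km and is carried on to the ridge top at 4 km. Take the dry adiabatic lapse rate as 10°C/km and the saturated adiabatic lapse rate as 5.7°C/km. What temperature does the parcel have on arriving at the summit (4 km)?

-15.59°C

From 600 m to 1300 m (dry): cools by 10 × 0.7 = 7°C, giving -0.2°C.
From 1300 m to 4000 m (saturated): cools by 5.7 × 2.7 = 15.39°C, giving -15.59°C.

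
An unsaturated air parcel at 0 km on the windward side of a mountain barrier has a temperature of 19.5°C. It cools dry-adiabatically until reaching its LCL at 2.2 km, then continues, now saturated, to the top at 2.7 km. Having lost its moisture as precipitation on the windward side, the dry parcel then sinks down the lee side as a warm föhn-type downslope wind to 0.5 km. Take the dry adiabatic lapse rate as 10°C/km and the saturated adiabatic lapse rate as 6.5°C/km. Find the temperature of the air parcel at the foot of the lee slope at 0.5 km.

16.25°C

0–2200 m, dry: Δz = 2.2 km ⇒ ΔT = -22°C; T = -2.5°C
2200–2700 m, saturated: Δz = 0.5 km ⇒ ΔT = -3.25°C; T = -5.75°C
2700–500 m, dry descent: Δz = 2.2 km ⇒ ΔT = +22°C; T = 16.25°C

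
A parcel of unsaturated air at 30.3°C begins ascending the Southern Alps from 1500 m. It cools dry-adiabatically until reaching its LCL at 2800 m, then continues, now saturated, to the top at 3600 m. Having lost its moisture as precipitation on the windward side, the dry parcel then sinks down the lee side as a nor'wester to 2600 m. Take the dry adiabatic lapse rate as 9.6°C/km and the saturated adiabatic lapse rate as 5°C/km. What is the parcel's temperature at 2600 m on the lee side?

23.42°C

1500 → 2800 m (dry, 9.6°C/km): ΔT = -9.6 × 1.3 = -12.48°C → T = 17.82°C
2800 → 3600 m (saturated, 5°C/km): ΔT = -5 × 0.8 = -4°C → T = 13.82°C
3600 → 2600 m (dry descent, 9.6°C/km): ΔT = +9.6 × 1 = +9.6°C → T = 23.42°C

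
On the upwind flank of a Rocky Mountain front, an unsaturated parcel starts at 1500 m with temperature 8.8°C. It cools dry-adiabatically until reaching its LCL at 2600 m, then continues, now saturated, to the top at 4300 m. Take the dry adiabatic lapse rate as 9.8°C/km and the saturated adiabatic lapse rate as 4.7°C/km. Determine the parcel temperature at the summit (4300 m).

-9.97°C

From 1500 m to 2600 m (dry): cools by 9.8 × 1.1 = 10.78°C, giving -1.98°C.
From 2600 m to 4300 m (saturated): cools by 4.7 × 1.7 = 7.99°C, giving -9.97°C.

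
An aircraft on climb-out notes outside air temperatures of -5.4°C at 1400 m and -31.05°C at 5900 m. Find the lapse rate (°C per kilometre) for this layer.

Γ = −ΔT/Δz = (-5.4 − (-31.05)) / (5900 − 1400) m
  = 25.65°C / 4.5 km = 5.7°C/km

5.7°C/km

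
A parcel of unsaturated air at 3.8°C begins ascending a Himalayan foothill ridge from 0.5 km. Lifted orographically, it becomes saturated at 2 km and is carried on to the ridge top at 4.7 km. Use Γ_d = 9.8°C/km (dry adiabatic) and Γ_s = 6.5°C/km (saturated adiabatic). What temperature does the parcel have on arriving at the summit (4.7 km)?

500 → 2000 m (dry, 9.8°C/km): ΔT = -9.8 × 1.5 = -14.7°C → T = -10.9°C
2000 → 4700 m (saturated, 6.5°C/km): ΔT = -6.5 × 2.7 = -17.55°C → T = -28.45°C

-28.45°C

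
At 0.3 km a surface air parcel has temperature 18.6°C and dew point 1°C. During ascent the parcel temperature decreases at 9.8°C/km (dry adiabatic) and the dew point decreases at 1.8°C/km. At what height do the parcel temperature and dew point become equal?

2.5 km

T and T_d converge at 9.8 − 1.8 = 8°C per km
Height above start = (18.6 − 1) / 8 = 2.2 km
LCL altitude = 300 m + 2200 m = 2500 m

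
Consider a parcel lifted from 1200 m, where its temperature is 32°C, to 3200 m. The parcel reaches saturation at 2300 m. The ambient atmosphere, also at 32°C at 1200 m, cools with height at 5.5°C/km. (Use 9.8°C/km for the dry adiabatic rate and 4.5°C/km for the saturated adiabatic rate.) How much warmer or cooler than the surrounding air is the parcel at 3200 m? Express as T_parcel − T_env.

-3.83°C (parcel cooler than environment)

Parcel:
  Dry to 2300 m: -9.8 × 1.1 km = -10.78°C, so T = 21.22°C.
  Saturated to 3200 m: -4.5 × 0.9 km = -4.05°C, so T = 17.17°C.
Environment:
  Environment to 3200 m: -5.5 × 2 km = -11°C, so T = 21°C.
T_parcel − T_env = 17.17 − 21 = -3.83°C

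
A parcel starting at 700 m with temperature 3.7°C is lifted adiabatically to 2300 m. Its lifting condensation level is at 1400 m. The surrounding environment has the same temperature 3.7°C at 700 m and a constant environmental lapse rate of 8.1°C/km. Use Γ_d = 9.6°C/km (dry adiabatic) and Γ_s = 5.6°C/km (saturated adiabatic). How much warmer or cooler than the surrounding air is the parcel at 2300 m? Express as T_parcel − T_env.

Parcel:
  From 700 m to 1400 m (dry): cools by 9.6 × 0.7 = 6.72°C, giving -3.02°C.
  From 1400 m to 2300 m (saturated): cools by 5.6 × 0.9 = 5.04°C, giving -8.06°C.
Environment:
  From 700 m to 2300 m (environment): cools by 8.1 × 1.6 = 12.96°C, giving -9.26°C.
T_parcel − T_env = -8.06 − (-9.26) = +1.2°C

+1.2°C (parcel warmer than environment)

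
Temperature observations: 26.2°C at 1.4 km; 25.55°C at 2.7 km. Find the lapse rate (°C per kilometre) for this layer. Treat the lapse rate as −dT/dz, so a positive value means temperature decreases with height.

Γ = −ΔT/Δz = (26.2 − 25.55) / (2700 − 1400) m
  = 0.65°C / 1.3 km = 0.5°C/km

0.5°C/km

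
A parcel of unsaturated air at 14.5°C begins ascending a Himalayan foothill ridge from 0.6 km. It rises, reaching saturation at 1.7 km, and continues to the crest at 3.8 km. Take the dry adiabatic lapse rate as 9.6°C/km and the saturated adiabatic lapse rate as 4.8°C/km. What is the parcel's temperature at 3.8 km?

-6.14°C

600 → 1700 m (dry, 9.6°C/km): ΔT = -9.6 × 1.1 = -10.56°C → T = 3.94°C
1700 → 3800 m (saturated, 4.8°C/km): ΔT = -4.8 × 2.1 = -10.08°C → T = -6.14°C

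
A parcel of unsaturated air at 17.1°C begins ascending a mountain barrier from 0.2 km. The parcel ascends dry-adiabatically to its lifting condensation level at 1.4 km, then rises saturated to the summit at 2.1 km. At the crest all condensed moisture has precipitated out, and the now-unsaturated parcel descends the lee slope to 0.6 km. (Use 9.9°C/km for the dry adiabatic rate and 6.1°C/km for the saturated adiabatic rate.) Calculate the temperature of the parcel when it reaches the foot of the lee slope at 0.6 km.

From 200 m to 1400 m (dry): cools by 9.9 × 1.2 = 11.88°C, giving 5.22°C.
From 1400 m to 2100 m (saturated): cools by 6.1 × 0.7 = 4.27°C, giving 0.95°C.
From 2100 m to 600 m (dry descent): warms by 9.9 × 1.5 = 14.85°C, giving 15.8°C.

15.8°C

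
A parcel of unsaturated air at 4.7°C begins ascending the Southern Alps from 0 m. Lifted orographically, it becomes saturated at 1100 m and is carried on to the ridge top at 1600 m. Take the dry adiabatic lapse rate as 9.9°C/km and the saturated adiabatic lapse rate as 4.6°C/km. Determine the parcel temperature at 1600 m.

-8.49°C

0–1100 m, dry: Δz = 1.1 km ⇒ ΔT = -10.89°C; T = -6.19°C
1100–1600 m, saturated: Δz = 0.5 km ⇒ ΔT = -2.3°C; T = -8.49°C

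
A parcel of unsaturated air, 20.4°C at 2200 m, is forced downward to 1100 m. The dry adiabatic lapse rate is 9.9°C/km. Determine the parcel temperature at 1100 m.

31.29°C

Dry adiabatic to 1100 m: +9.9 × 1.1 km = +10.89°C, so T = 31.29°C.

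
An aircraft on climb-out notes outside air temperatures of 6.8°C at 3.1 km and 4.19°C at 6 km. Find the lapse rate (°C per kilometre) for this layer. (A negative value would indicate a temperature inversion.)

Γ = −ΔT/Δz = (6.8 − 4.19) / (6000 − 3100) m
  = 2.61°C / 2.9 km = 0.9°C/km

0.9°C/km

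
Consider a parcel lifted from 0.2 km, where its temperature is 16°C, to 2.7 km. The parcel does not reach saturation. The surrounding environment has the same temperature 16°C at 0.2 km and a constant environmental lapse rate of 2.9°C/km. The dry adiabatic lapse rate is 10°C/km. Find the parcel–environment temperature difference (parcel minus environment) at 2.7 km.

-17.75°C (parcel cooler than environment)

Parcel:
  From 200 m to 2700 m (dry): cools by 10 × 2.5 = 25°C, giving -9°C.
Environment:
  From 200 m to 2700 m (environment): cools by 2.9 × 2.5 = 7.25°C, giving 8.75°C.
T_parcel − T_env = -9 − 8.75 = -17.75°C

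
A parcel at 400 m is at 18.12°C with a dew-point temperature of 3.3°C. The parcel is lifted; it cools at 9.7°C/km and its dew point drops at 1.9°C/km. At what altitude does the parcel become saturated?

2300 m

T and T_d converge at 9.7 − 1.9 = 7.8°C per km
Height above start = (18.12 − 3.3) / 7.8 = 1.9 km
LCL altitude = 400 m + 1900 m = 2300 m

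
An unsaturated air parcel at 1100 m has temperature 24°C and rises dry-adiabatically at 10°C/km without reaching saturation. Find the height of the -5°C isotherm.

4000 m

Height above start = (24 − (-5)) / 10 = 2.9 km
Altitude = 1100 m + 2900 m = 4000 m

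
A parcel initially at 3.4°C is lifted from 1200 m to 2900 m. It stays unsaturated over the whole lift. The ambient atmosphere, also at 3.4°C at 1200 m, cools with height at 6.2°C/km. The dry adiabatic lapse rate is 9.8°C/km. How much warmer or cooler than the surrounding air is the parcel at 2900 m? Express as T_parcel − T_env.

-6.12°C (parcel cooler than environment)

Parcel:
  Dry to 2900 m: -9.8 × 1.7 km = -16.66°C, so T = -13.26°C.
Environment:
  Environment to 2900 m: -6.2 × 1.7 km = -10.54°C, so T = -7.14°C.
T_parcel − T_env = -13.26 − (-7.14) = -6.12°C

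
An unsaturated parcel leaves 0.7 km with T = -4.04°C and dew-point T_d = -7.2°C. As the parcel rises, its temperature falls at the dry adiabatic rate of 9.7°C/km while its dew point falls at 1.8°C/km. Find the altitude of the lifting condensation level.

T and T_d converge at 9.7 − 1.8 = 7.9°C per km
Height above start = (-4.04 − (-7.2)) / 7.9 = 0.4 km
LCL altitude = 700 m + 400 m = 1100 m

1.1 km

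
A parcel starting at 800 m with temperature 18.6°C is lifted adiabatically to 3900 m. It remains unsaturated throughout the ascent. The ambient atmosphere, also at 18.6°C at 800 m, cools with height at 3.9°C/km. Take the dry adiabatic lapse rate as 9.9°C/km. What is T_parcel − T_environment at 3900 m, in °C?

Parcel:
  800 → 3900 m (dry, 9.9°C/km): ΔT = -9.9 × 3.1 = -30.69°C → T = -12.09°C
Environment:
  800 → 3900 m (environment, 3.9°C/km): ΔT = -3.9 × 3.1 = -12.09°C → T = 6.51°C
T_parcel − T_env = -12.09 − 6.51 = -18.6°C

-18.6°C (parcel cooler than environment)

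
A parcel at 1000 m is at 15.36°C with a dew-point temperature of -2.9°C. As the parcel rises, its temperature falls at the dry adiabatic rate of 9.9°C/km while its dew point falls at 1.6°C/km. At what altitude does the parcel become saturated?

3200 m

T and T_d converge at 9.9 − 1.6 = 8.3°C per km
Height above start = (15.36 − (-2.9)) / 8.3 = 2.2 km
LCL altitude = 1000 m + 2200 m = 3200 m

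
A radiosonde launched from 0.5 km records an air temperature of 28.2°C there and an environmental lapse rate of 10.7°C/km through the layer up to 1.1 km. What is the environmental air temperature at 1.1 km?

21.78°C

From 500 m to 1100 m (environmental): cools by 10.7 × 0.6 = 6.42°C, giving 21.78°C.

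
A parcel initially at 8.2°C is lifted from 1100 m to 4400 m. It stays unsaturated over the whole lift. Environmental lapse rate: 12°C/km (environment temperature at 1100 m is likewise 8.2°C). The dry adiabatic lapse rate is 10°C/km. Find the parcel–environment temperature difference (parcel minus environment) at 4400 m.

Parcel:
  1100–4400 m, dry: Δz = 3.3 km ⇒ ΔT = -33°C; T = -24.8°C
Environment:
  1100–4400 m, environment: Δz = 3.3 km ⇒ ΔT = -39.6°C; T = -31.4°C
T_parcel − T_env = -24.8 − (-31.4) = +6.6°C

+6.6°C (parcel warmer than environment)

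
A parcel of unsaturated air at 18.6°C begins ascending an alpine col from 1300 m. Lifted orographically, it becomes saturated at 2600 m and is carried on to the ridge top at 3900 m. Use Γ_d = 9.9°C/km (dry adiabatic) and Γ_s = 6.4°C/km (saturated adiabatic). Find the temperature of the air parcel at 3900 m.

Dry to 2600 m: -9.9 × 1.3 km = -12.87°C, so T = 5.73°C.
Saturated to 3900 m: -6.4 × 1.3 km = -8.32°C, so T = -2.59°C.

-2.59°C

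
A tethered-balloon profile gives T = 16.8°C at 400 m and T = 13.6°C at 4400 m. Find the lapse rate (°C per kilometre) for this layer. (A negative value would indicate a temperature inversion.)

Γ = −ΔT/Δz = (16.8 − 13.6) / (4400 − 400) m
  = 3.2°C / 4 km = 0.8°C/km

0.8°C/km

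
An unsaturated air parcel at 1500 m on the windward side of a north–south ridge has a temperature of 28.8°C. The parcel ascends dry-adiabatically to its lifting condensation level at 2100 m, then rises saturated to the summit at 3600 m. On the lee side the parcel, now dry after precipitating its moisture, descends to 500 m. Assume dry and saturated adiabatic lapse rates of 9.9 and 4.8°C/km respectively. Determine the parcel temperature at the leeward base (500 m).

46.35°C

Dry to 2100 m: -9.9 × 0.6 km = -5.94°C, so T = 22.86°C.
Saturated to 3600 m: -4.8 × 1.5 km = -7.2°C, so T = 15.66°C.
Dry descent to 500 m: +9.9 × 3.1 km = +30.69°C, so T = 46.35°C.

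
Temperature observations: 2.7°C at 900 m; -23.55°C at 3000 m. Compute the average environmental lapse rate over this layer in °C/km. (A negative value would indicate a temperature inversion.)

Γ = −ΔT/Δz = (2.7 − (-23.55)) / (3000 − 900) m
  = 26.25°C / 2.1 km = 12.5°C/km

12.5°C/km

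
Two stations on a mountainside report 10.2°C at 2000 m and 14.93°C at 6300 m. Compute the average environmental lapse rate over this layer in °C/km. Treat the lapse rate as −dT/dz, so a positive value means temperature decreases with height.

Γ = −ΔT/Δz = (10.2 − 14.93) / (6300 − 2000) m
  = -4.73°C / 4.3 km = -1.1°C/km

-1.1°C/km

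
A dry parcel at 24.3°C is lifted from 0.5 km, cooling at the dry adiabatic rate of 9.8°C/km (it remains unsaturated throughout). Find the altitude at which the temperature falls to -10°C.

4 km

Height above start = (24.3 − (-10)) / 9.8 = 3.5 km
Altitude = 500 m + 3500 m = 4000 m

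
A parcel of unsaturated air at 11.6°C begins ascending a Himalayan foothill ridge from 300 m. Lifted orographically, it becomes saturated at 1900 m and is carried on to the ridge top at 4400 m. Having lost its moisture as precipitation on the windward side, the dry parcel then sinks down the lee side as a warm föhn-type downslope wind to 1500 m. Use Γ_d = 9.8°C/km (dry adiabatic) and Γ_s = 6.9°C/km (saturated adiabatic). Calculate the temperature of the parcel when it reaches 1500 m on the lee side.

7.09°C

From 300 m to 1900 m (dry): cools by 9.8 × 1.6 = 15.68°C, giving -4.08°C.
From 1900 m to 4400 m (saturated): cools by 6.9 × 2.5 = 17.25°C, giving -21.33°C.
From 4400 m to 1500 m (dry descent): warms by 9.8 × 2.9 = 28.42°C, giving 7.09°C.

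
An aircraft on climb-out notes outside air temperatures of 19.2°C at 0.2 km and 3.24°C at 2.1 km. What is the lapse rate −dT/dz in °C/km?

8.4°C/km

Γ = −ΔT/Δz = (19.2 − 3.24) / (2100 − 200) m
  = 15.96°C / 1.9 km = 8.4°C/km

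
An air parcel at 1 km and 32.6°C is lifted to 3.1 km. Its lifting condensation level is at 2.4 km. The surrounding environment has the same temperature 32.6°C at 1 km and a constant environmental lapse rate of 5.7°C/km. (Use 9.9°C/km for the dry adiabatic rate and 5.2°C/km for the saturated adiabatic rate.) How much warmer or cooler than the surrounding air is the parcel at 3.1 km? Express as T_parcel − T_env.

Parcel:
  From 1000 m to 2400 m (dry): cools by 9.9 × 1.4 = 13.86°C, giving 18.74°C.
  From 2400 m to 3100 m (saturated): cools by 5.2 × 0.7 = 3.64°C, giving 15.1°C.
Environment:
  From 1000 m to 3100 m (environment): cools by 5.7 × 2.1 = 11.97°C, giving 20.63°C.
T_parcel − T_env = 15.1 − 20.63 = -5.53°C

-5.53°C (parcel cooler than environment)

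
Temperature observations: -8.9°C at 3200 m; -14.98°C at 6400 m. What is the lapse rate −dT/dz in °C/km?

1.9°C/km

Γ = −ΔT/Δz = (-8.9 − (-14.98)) / (6400 − 3200) m
  = 6.08°C / 3.2 km = 1.9°C/km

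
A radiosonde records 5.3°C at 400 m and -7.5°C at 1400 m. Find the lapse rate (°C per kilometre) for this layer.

Γ = −ΔT/Δz = (5.3 − (-7.5)) / (1400 − 400) m
  = 12.8°C / 1 km = 12.8°C/km

12.8°C/km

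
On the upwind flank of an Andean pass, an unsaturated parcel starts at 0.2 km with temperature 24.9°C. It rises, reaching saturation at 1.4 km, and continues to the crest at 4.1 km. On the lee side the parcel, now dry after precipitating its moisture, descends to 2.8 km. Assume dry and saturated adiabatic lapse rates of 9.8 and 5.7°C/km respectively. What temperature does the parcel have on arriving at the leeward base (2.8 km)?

10.49°C

From 200 m to 1400 m (dry): cools by 9.8 × 1.2 = 11.76°C, giving 13.14°C.
From 1400 m to 4100 m (saturated): cools by 5.7 × 2.7 = 15.39°C, giving -2.25°C.
From 4100 m to 2800 m (dry descent): warms by 9.8 × 1.3 = 12.74°C, giving 10.49°C.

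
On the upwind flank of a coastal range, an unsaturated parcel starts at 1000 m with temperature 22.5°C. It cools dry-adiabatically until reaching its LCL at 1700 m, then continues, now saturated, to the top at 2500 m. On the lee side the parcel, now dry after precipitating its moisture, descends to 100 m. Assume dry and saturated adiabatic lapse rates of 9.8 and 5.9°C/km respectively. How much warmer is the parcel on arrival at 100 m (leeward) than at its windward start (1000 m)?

+11.94°C

1000 → 1700 m (dry, 9.8°C/km): ΔT = -9.8 × 0.7 = -6.86°C → T = 15.64°C
1700 → 2500 m (saturated, 5.9°C/km): ΔT = -5.9 × 0.8 = -4.72°C → T = 10.92°C
2500 → 100 m (dry descent, 9.8°C/km): ΔT = +9.8 × 2.4 = +23.52°C → T = 34.44°C
Net change vs windward start: 34.44 − 22.5 = +11.94°C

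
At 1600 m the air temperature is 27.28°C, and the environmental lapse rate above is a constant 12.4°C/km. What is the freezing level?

Height above start = (27.28 − 0) / 12.4 = 2.2 km
Altitude = 1600 m + 2200 m = 3800 m

3800 m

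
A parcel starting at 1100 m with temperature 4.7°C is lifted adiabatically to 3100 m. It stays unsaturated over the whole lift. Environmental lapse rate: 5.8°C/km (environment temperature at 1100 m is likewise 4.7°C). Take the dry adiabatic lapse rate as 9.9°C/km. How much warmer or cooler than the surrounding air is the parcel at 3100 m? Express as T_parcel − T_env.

-8.2°C (parcel cooler than environment)

Parcel:
  Dry to 3100 m: -9.9 × 2 km = -19.8°C, so T = -15.1°C.
Environment:
  Environment to 3100 m: -5.8 × 2 km = -11.6°C, so T = -6.9°C.
T_parcel − T_env = -15.1 − (-6.9) = -8.2°C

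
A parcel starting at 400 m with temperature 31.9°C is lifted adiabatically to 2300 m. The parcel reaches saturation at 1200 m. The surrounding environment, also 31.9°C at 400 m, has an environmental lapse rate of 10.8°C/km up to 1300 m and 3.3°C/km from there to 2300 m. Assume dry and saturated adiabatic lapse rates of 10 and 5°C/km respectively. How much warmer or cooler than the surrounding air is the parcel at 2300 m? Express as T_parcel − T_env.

Parcel:
  From 400 m to 1200 m (dry): cools by 10 × 0.8 = 8°C, giving 23.9°C.
  From 1200 m to 2300 m (saturated): cools by 5 × 1.1 = 5.5°C, giving 18.4°C.
Environment:
  From 400 m to 1300 m (environment, lower layer): cools by 10.8 × 0.9 = 9.72°C, giving 22.18°C.
  From 1300 m to 2300 m (environment, upper layer): cools by 3.3 × 1 = 3.3°C, giving 18.88°C.
T_parcel − T_env = 18.4 − 18.88 = -0.48°C

-0.48°C (parcel cooler than environment)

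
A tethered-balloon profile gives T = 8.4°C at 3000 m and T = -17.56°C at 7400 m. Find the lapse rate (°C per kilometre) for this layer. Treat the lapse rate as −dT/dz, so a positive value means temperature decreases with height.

5.9°C/km

Γ = −ΔT/Δz = (8.4 − (-17.56)) / (7400 − 3000) m
  = 25.96°C / 4.4 km = 5.9°C/km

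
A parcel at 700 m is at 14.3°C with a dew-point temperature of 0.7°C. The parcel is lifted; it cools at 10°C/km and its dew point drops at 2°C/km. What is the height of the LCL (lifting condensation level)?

2400 m

T and T_d converge at 10 − 2 = 8°C per km
Height above start = (14.3 − 0.7) / 8 = 1.7 km
LCL altitude = 700 m + 1700 m = 2400 m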